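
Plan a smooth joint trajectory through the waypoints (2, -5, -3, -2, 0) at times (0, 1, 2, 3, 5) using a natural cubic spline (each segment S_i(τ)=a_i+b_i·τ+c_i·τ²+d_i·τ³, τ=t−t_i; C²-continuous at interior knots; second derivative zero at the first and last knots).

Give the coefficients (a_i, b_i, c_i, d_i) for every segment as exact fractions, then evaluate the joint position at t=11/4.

  seg 0: a=2 b=-815/86 c=0 d=213/86
  seg 1: a=-5 b=-88/43 c=639/86 d=-291/86
  seg 2: a=-3 b=229/86 c=-117/43 d=91/86
  seg 3: a=-2 b=17/43 c=39/86 d=-13/172
S(11/4) = -11487/5504

Δ: Δ0=-7, Δ1=2, Δ2=1, Δ3=1
row 1: diag=4, rhs=54; c'=1/4, d'=27/2
row 2: denom=4−1·1/4=15/4; d'=(-6−1·27/2)/(15/4)=-26/5
row 3: denom=6−1·4/15=86/15; d'=(0−1·-26/5)/(86/15)=39/43
back: M3=39/43
back: M2=-26/5−4/15·39/43=-234/43
back: M1=27/2−1/4·-234/43=639/43
M: M0=0, M1=639/43, M2=-234/43, M3=39/43, M4=0
seg 0: a=2, c=M0/2=0, d=(M1−M0)/(6·1)=213/86, b=Δ0−h0·(2M0+M1)/6=-815/86
seg 1: a=-5, c=M1/2=639/86, d=(M2−M1)/(6·1)=-291/86, b=Δ1−h1·(2M1+M2)/6=-88/43
seg 2: a=-3, c=M2/2=-117/43, d=(M3−M2)/(6·1)=91/86, b=Δ2−h2·(2M2+M3)/6=229/86
seg 3: a=-2, c=M3/2=39/86, d=(M4−M3)/(6·2)=-13/172, b=Δ3−h3·(2M3+M4)/6=17/43
t_q=11/4 → seg 2, τ=3/4; S=-3+229/86·τ+-117/43·τ²+91/86·τ³=-11487/5504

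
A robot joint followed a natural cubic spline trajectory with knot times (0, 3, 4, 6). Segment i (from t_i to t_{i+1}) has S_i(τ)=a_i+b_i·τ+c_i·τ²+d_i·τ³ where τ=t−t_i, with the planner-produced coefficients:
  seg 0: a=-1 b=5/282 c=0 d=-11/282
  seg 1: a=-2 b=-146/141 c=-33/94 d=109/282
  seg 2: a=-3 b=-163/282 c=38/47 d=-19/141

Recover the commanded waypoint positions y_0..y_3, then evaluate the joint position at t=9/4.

y_0 = S_0(0) = a_0 = -1
y_1 = S_1(0) = a_1 = -2
y_2 = S_2(0) = a_2 = -3
y_3 = S_2(2) = -2
t_q=9/4 is in segment 0 (τ=9/4); S_0(τ)=-8449/6016

y_0=-1 y_1=-2 y_2=-3 y_3=-2
S(9/4) = -8449/6016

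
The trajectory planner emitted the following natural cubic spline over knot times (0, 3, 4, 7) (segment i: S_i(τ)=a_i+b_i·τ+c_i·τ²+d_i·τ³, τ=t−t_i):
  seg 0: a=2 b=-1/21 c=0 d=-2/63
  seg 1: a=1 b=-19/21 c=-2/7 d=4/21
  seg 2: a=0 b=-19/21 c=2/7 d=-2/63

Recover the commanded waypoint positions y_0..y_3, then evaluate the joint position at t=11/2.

y_0 = S_0(0) = a_0 = 2
y_1 = S_1(0) = a_1 = 1
y_2 = S_2(0) = a_2 = 0
y_3 = S_2(3) = -1
t_q=11/2 is in segment 2 (τ=3/2); S_2(τ)=-23/28

y_0=2 y_1=1 y_2=0 y_3=-1
S(11/2) = -23/28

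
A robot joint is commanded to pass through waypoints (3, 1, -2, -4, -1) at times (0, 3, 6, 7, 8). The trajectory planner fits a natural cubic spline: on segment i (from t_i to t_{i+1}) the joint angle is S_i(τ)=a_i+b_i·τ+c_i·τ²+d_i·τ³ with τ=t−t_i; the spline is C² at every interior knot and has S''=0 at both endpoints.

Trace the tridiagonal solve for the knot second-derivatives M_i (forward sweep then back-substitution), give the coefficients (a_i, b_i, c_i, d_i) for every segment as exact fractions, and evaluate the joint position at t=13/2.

Δ: Δ0=-2/3, Δ1=-1, Δ2=-2, Δ3=3
row 1: diag=12, rhs=-2; c'=1/4, d'=-1/6
row 2: denom=8−3·1/4=29/4; d'=(-6−3·-1/6)/(29/4)=-22/29
row 3: denom=4−1·4/29=112/29; d'=(30−1·-22/29)/(112/29)=223/28
back: M3=223/28
back: M2=-22/29−4/29·223/28=-13/7
back: M1=-1/6−1/4·-13/7=25/84
M: M0=0, M1=25/84, M2=-13/7, M3=223/28, M4=0
seg 0: a=3, c=M0/2=0, d=(M1−M0)/(6·3)=25/1512, b=Δ0−h0·(2M0+M1)/6=-137/168
seg 1: a=1, c=M1/2=25/168, d=(M2−M1)/(6·3)=-181/1512, b=Δ1−h1·(2M1+M2)/6=-31/84
seg 2: a=-2, c=M2/2=-13/14, d=(M3−M2)/(6·1)=275/168, b=Δ2−h2·(2M2+M3)/6=-65/24
seg 3: a=-4, c=M3/2=223/56, d=(M4−M3)/(6·1)=-223/168, b=Δ3−h3·(2M3+M4)/6=29/84
t_q=13/2 → seg 2, τ=1/2; S=-2+-65/24·τ+-13/14·τ²+275/168·τ³=-1515/448

  seg 0: a=3 b=-137/168 c=0 d=25/1512
  seg 1: a=1 b=-31/84 c=25/168 d=-181/1512
  seg 2: a=-2 b=-65/24 c=-13/14 d=275/168
  seg 3: a=-4 b=29/84 c=223/56 d=-223/168
S(13/2) = -1515/448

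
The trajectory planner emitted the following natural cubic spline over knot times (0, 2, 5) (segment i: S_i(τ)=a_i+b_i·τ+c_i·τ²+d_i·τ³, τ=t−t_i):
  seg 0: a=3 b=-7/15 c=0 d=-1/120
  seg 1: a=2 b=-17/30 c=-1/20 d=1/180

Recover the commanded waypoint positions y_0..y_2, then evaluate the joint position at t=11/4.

y_0 = S_0(0) = a_0 = 3
y_1 = S_1(0) = a_1 = 2
y_2 = S_1(3) = 0
t_q=11/4 is in segment 1 (τ=3/4); S_1(τ)=1983/1280

y_0=3 y_1=2 y_2=0
S(11/4) = 1983/1280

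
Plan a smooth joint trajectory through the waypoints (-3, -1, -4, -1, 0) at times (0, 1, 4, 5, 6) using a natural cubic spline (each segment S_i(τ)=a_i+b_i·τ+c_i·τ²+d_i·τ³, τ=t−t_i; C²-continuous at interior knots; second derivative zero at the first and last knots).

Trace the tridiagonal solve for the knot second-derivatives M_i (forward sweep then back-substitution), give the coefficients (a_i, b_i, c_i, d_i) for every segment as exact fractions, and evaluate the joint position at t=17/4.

  seg 0: a=-3 b=571/212 c=0 d=-147/212
  seg 1: a=-1 b=65/106 c=-441/212 d=109/212
  seg 2: a=-4 b=427/212 c=135/53 d=-331/212
  seg 3: a=-1 b=257/106 c=-453/212 d=151/212
S(17/4) = -45611/13568

Δ: Δ0=2, Δ1=-1, Δ2=3, Δ3=1
row 1: diag=8, rhs=-18; c'=3/8, d'=-9/4
row 2: denom=8−3·3/8=55/8; d'=(24−3·-9/4)/(55/8)=246/55
row 3: denom=4−1·8/55=212/55; d'=(-12−1·246/55)/(212/55)=-453/106
back: M3=-453/106
back: M2=246/55−8/55·-453/106=270/53
back: M1=-9/4−3/8·270/53=-441/106
M: M0=0, M1=-441/106, M2=270/53, M3=-453/106, M4=0
seg 0: a=-3, c=M0/2=0, d=(M1−M0)/(6·1)=-147/212, b=Δ0−h0·(2M0+M1)/6=571/212
seg 1: a=-1, c=M1/2=-441/212, d=(M2−M1)/(6·3)=109/212, b=Δ1−h1·(2M1+M2)/6=65/106
seg 2: a=-4, c=M2/2=135/53, d=(M3−M2)/(6·1)=-331/212, b=Δ2−h2·(2M2+M3)/6=427/212
seg 3: a=-1, c=M3/2=-453/212, d=(M4−M3)/(6·1)=151/212, b=Δ3−h3·(2M3+M4)/6=257/106
t_q=17/4 → seg 2, τ=1/4; S=-4+427/212·τ+135/53·τ²+-331/212·τ³=-45611/13568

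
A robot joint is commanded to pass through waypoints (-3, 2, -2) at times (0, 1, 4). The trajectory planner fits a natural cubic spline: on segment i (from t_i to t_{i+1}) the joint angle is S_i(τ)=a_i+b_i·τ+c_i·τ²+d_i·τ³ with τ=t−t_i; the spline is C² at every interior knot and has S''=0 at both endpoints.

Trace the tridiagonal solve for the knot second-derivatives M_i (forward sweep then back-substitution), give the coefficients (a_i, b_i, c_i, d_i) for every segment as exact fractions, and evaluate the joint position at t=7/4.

Δ: Δ0=5, Δ1=-4/3
row 1: diag=8, rhs=-38; c'=3/8, d'=-19/4
back: M1=-19/4
M: M0=0, M1=-19/4, M2=0
seg 0: a=-3, c=M0/2=0, d=(M1−M0)/(6·1)=-19/24, b=Δ0−h0·(2M0+M1)/6=139/24
seg 1: a=2, c=M1/2=-19/8, d=(M2−M1)/(6·3)=19/72, b=Δ1−h1·(2M1+M2)/6=41/12
t_q=7/4 → seg 1, τ=3/4; S=2+41/12·τ+-19/8·τ²+19/72·τ³=1709/512

  seg 0: a=-3 b=139/24 c=0 d=-19/24
  seg 1: a=2 b=41/12 c=-19/8 d=19/72
S(7/4) = 1709/512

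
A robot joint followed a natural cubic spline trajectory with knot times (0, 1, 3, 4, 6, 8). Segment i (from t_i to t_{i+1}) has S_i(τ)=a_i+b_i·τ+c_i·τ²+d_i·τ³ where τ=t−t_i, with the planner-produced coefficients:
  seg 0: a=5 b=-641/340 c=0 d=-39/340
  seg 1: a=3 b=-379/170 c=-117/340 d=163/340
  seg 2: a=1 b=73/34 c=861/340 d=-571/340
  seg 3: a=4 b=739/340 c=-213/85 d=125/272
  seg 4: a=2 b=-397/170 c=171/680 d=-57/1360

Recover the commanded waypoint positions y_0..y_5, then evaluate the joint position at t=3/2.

y_0 = S_0(0) = a_0 = 5
y_1 = S_1(0) = a_1 = 3
y_2 = S_2(0) = a_2 = 1
y_3 = S_3(0) = a_3 = 4
y_4 = S_4(0) = a_4 = 2
y_5 = S_4(2) = -2
t_q=3/2 is in segment 1 (τ=1/2); S_1(τ)=5057/2720

y_0=5 y_1=3 y_2=1 y_3=4 y_4=2 y_5=-2
S(3/2) = 5057/2720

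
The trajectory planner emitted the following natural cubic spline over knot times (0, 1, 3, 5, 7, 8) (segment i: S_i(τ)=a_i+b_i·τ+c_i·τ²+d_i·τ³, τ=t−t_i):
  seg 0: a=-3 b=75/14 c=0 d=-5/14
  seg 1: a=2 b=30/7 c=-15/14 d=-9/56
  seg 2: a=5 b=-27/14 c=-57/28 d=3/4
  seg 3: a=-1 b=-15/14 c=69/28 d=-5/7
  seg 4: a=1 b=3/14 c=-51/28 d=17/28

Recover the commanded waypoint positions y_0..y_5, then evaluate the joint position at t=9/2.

y_0 = S_0(0) = a_0 = -3
y_1 = S_1(0) = a_1 = 2
y_2 = S_2(0) = a_2 = 5
y_3 = S_3(0) = a_3 = -1
y_4 = S_4(0) = a_4 = 1
y_5 = S_4(1) = 0
t_q=9/2 is in segment 2 (τ=3/2); S_2(τ)=13/224

y_0=-3 y_1=2 y_2=5 y_3=-1 y_4=1 y_5=0
S(9/2) = 13/224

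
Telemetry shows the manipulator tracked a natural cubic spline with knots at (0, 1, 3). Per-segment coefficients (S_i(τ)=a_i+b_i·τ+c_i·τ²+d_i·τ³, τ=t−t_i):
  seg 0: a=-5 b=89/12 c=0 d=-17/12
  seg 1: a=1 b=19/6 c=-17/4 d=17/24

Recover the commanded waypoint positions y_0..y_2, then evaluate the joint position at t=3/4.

y_0=-5 y_1=1 y_2=-4
S(3/4) = -9/256

y_0 = S_0(0) = a_0 = -5
y_1 = S_1(0) = a_1 = 1
y_2 = S_1(2) = -4
t_q=3/4 is in segment 0 (τ=3/4); S_0(τ)=-9/256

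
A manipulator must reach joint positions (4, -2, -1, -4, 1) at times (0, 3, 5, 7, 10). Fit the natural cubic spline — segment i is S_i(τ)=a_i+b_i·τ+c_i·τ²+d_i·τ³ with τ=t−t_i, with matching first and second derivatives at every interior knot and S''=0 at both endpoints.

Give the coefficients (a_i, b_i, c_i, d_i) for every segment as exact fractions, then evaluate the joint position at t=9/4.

Δ: Δ0=-2, Δ1=1/2, Δ2=-3/2, Δ3=5/3
row 1: diag=10, rhs=15; c'=1/5, d'=3/2
row 2: denom=8−2·1/5=38/5; d'=(-12−2·3/2)/(38/5)=-75/38
row 3: denom=10−2·5/19=180/19; d'=(19−2·-75/38)/(180/19)=109/45
back: M3=109/45
back: M2=-75/38−5/19·109/45=-47/18
back: M1=3/2−1/5·-47/18=91/45
M: M0=0, M1=91/45, M2=-47/18, M3=109/45, M4=0
seg 0: a=4, c=M0/2=0, d=(M1−M0)/(6·3)=91/810, b=Δ0−h0·(2M0+M1)/6=-271/90
seg 1: a=-2, c=M1/2=91/90, d=(M2−M1)/(6·2)=-139/360, b=Δ1−h1·(2M1+M2)/6=1/45
seg 2: a=-1, c=M2/2=-47/36, d=(M3−M2)/(6·2)=151/360, b=Δ2−h2·(2M2+M3)/6=-17/30
seg 3: a=-4, c=M3/2=109/90, d=(M4−M3)/(6·3)=-109/810, b=Δ3−h3·(2M3+M4)/6=-34/45
t_q=9/4 → seg 0, τ=9/4; S=4+-271/90·τ+0·τ²+91/810·τ³=-957/640

  seg 0: a=4 b=-271/90 c=0 d=91/810
  seg 1: a=-2 b=1/45 c=91/90 d=-139/360
  seg 2: a=-1 b=-17/30 c=-47/36 d=151/360
  seg 3: a=-4 b=-34/45 c=109/90 d=-109/810
S(9/4) = -957/640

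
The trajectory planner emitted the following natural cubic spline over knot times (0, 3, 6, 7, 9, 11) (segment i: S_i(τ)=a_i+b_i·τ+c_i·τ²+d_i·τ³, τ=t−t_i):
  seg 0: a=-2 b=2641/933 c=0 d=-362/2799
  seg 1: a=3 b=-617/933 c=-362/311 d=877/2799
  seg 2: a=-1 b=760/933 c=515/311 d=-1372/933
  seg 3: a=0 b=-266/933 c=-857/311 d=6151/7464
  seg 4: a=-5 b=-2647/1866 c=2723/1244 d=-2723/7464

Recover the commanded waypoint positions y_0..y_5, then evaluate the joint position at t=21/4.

y_0 = S_0(0) = a_0 = -2
y_1 = S_1(0) = a_1 = 3
y_2 = S_2(0) = a_2 = -1
y_3 = S_3(0) = a_3 = 0
y_4 = S_4(0) = a_4 = -5
y_5 = S_4(2) = -2
t_q=21/4 is in segment 1 (τ=9/4); S_1(τ)=-16155/19904

y_0=-2 y_1=3 y_2=-1 y_3=0 y_4=-5 y_5=-2
S(21/4) = -16155/19904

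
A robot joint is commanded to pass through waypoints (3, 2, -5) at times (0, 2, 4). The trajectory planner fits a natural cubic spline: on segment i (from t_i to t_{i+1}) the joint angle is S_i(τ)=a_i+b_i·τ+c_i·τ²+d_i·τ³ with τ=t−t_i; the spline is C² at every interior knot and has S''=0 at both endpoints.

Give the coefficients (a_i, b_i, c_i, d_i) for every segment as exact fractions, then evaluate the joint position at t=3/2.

Δ: Δ0=-1/2, Δ1=-7/2
row 1: diag=8, rhs=-18; c'=1/4, d'=-9/4
back: M1=-9/4
M: M0=0, M1=-9/4, M2=0
seg 0: a=3, c=M0/2=0, d=(M1−M0)/(6·2)=-3/16, b=Δ0−h0·(2M0+M1)/6=1/4
seg 1: a=2, c=M1/2=-9/8, d=(M2−M1)/(6·2)=3/16, b=Δ1−h1·(2M1+M2)/6=-2
t_q=3/2 → seg 0, τ=3/2; S=3+1/4·τ+0·τ²+-3/16·τ³=351/128

  seg 0: a=3 b=1/4 c=0 d=-3/16
  seg 1: a=2 b=-2 c=-9/8 d=3/16
S(3/2) = 351/128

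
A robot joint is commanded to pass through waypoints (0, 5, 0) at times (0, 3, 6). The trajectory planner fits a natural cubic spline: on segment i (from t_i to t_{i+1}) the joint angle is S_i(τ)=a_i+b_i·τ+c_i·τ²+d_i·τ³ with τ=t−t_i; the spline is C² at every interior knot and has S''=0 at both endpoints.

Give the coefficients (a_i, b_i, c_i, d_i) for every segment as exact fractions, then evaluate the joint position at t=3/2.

  seg 0: a=0 b=5/2 c=0 d=-5/54
  seg 1: a=5 b=0 c=-5/6 d=5/54
S(3/2) = 55/16

Δ: Δ0=5/3, Δ1=-5/3
row 1: diag=12, rhs=-20; c'=1/4, d'=-5/3
back: M1=-5/3
M: M0=0, M1=-5/3, M2=0
seg 0: a=0, c=M0/2=0, d=(M1−M0)/(6·3)=-5/54, b=Δ0−h0·(2M0+M1)/6=5/2
seg 1: a=5, c=M1/2=-5/6, d=(M2−M1)/(6·3)=5/54, b=Δ1−h1·(2M1+M2)/6=0
t_q=3/2 → seg 0, τ=3/2; S=0+5/2·τ+0·τ²+-5/54·τ³=55/16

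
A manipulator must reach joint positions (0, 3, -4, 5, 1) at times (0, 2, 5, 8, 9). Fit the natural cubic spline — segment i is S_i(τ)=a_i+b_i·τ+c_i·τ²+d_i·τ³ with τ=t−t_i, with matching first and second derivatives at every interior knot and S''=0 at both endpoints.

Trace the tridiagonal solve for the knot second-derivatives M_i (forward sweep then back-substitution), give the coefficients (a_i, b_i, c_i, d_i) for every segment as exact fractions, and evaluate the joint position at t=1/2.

  seg 0: a=0 b=1123/399 c=0 d=-1049/3192
  seg 1: a=3 b=-901/798 c=-1049/532 d=7519/14364
  seg 2: a=-4 b=1873/1596 c=1093/399 d=-10201/14364
  seg 3: a=5 b=-1249/798 c=-1943/532 d=1943/1596
S(1/2) = 11629/8512

Δ: Δ0=3/2, Δ1=-7/3, Δ2=3, Δ3=-4
row 1: diag=10, rhs=-23; c'=3/10, d'=-23/10
row 2: denom=12−3·3/10=111/10; d'=(32−3·-23/10)/(111/10)=389/111
row 3: denom=8−3·10/37=266/37; d'=(-42−3·389/111)/(266/37)=-1943/266
back: M3=-1943/266
back: M2=389/111−10/37·-1943/266=2186/399
back: M1=-23/10−3/10·2186/399=-1049/266
M: M0=0, M1=-1049/266, M2=2186/399, M3=-1943/266, M4=0
seg 0: a=0, c=M0/2=0, d=(M1−M0)/(6·2)=-1049/3192, b=Δ0−h0·(2M0+M1)/6=1123/399
seg 1: a=3, c=M1/2=-1049/532, d=(M2−M1)/(6·3)=7519/14364, b=Δ1−h1·(2M1+M2)/6=-901/798
seg 2: a=-4, c=M2/2=1093/399, d=(M3−M2)/(6·3)=-10201/14364, b=Δ2−h2·(2M2+M3)/6=1873/1596
seg 3: a=5, c=M3/2=-1943/532, d=(M4−M3)/(6·1)=1943/1596, b=Δ3−h3·(2M3+M4)/6=-1249/798
t_q=1/2 → seg 0, τ=1/2; S=0+1123/399·τ+0·τ²+-1049/3192·τ³=11629/8512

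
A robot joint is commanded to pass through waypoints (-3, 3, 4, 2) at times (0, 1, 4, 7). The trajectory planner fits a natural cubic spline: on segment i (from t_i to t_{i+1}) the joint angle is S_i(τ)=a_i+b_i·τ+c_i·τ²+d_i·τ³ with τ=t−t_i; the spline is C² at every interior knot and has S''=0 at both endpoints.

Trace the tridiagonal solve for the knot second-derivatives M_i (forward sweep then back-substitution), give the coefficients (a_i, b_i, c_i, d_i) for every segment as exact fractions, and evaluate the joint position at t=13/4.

Δ: Δ0=6, Δ1=1/3, Δ2=-2/3
row 1: diag=8, rhs=-34; c'=3/8, d'=-17/4
row 2: denom=12−3·3/8=87/8; d'=(-6−3·-17/4)/(87/8)=18/29
back: M2=18/29
back: M1=-17/4−3/8·18/29=-130/29
M: M0=0, M1=-130/29, M2=18/29, M3=0
seg 0: a=-3, c=M0/2=0, d=(M1−M0)/(6·1)=-65/87, b=Δ0−h0·(2M0+M1)/6=587/87
seg 1: a=3, c=M1/2=-65/29, d=(M2−M1)/(6·3)=74/261, b=Δ1−h1·(2M1+M2)/6=392/87
seg 2: a=4, c=M2/2=9/29, d=(M3−M2)/(6·3)=-1/29, b=Δ2−h2·(2M2+M3)/6=-112/87
t_q=13/4 → seg 1, τ=9/4; S=3+392/87·τ+-65/29·τ²+74/261·τ³=4659/928

  seg 0: a=-3 b=587/87 c=0 d=-65/87
  seg 1: a=3 b=392/87 c=-65/29 d=74/261
  seg 2: a=4 b=-112/87 c=9/29 d=-1/29
S(13/4) = 4659/928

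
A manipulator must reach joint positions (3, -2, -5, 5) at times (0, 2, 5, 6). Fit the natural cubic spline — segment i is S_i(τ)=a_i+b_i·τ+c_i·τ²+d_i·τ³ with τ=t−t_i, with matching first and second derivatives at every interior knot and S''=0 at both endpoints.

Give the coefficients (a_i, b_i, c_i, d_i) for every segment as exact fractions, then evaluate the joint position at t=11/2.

  seg 0: a=3 b=-271/142 c=0 d=-21/142
  seg 1: a=-2 b=-523/142 c=-63/71 d=253/426
  seg 2: a=-5 b=499/71 c=633/142 d=-211/142
S(11/2) = -633/1136

Δ: Δ0=-5/2, Δ1=-1, Δ2=10
row 1: diag=10, rhs=9; c'=3/10, d'=9/10
row 2: denom=8−3·3/10=71/10; d'=(66−3·9/10)/(71/10)=633/71
back: M2=633/71
back: M1=9/10−3/10·633/71=-126/71
M: M0=0, M1=-126/71, M2=633/71, M3=0
seg 0: a=3, c=M0/2=0, d=(M1−M0)/(6·2)=-21/142, b=Δ0−h0·(2M0+M1)/6=-271/142
seg 1: a=-2, c=M1/2=-63/71, d=(M2−M1)/(6·3)=253/426, b=Δ1−h1·(2M1+M2)/6=-523/142
seg 2: a=-5, c=M2/2=633/142, d=(M3−M2)/(6·1)=-211/142, b=Δ2−h2·(2M2+M3)/6=499/71
t_q=11/2 → seg 2, τ=1/2; S=-5+499/71·τ+633/142·τ²+-211/142·τ³=-633/1136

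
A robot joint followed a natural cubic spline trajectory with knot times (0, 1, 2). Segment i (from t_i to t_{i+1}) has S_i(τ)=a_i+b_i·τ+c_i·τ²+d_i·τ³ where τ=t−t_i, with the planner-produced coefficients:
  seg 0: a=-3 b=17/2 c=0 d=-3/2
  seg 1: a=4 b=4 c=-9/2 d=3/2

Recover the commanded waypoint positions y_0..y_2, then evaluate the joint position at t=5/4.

y_0=-3 y_1=4 y_2=5
S(5/4) = 607/128

y_0 = S_0(0) = a_0 = -3
y_1 = S_1(0) = a_1 = 4
y_2 = S_1(1) = 5
t_q=5/4 is in segment 1 (τ=1/4); S_1(τ)=607/128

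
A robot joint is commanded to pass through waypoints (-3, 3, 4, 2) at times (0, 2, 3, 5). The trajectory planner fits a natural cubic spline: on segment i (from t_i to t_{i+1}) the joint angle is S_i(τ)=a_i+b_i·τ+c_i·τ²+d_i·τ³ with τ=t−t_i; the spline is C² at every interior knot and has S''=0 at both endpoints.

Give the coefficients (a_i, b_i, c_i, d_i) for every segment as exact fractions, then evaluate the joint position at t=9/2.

Δ: Δ0=3, Δ1=1, Δ2=-1
row 1: diag=6, rhs=-12; c'=1/6, d'=-2
row 2: denom=6−1·1/6=35/6; d'=(-12−1·-2)/(35/6)=-12/7
back: M2=-12/7
back: M1=-2−1/6·-12/7=-12/7
M: M0=0, M1=-12/7, M2=-12/7, M3=0
seg 0: a=-3, c=M0/2=0, d=(M1−M0)/(6·2)=-1/7, b=Δ0−h0·(2M0+M1)/6=25/7
seg 1: a=3, c=M1/2=-6/7, d=(M2−M1)/(6·1)=0, b=Δ1−h1·(2M1+M2)/6=13/7
seg 2: a=4, c=M2/2=-6/7, d=(M3−M2)/(6·2)=1/7, b=Δ2−h2·(2M2+M3)/6=1/7
t_q=9/2 → seg 2, τ=3/2; S=4+1/7·τ+-6/7·τ²+1/7·τ³=155/56

  seg 0: a=-3 b=25/7 c=0 d=-1/7
  seg 1: a=3 b=13/7 c=-6/7 d=0
  seg 2: a=4 b=1/7 c=-6/7 d=1/7
S(9/2) = 155/56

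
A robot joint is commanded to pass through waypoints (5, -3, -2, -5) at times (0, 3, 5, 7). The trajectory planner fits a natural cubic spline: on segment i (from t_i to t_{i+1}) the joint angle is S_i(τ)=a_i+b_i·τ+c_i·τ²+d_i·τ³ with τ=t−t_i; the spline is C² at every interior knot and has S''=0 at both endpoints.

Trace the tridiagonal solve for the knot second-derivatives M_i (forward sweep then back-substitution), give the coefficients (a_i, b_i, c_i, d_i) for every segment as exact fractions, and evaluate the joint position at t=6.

  seg 0: a=5 b=-218/57 c=0 d=22/171
  seg 1: a=-3 b=-20/57 c=22/19 d=-167/456
  seg 2: a=-2 b=-13/114 c=-79/76 d=79/456
S(6) = -453/152

Δ: Δ0=-8/3, Δ1=1/2, Δ2=-3/2
row 1: diag=10, rhs=19; c'=1/5, d'=19/10
row 2: denom=8−2·1/5=38/5; d'=(-12−2·19/10)/(38/5)=-79/38
back: M2=-79/38
back: M1=19/10−1/5·-79/38=44/19
M: M0=0, M1=44/19, M2=-79/38, M3=0
seg 0: a=5, c=M0/2=0, d=(M1−M0)/(6·3)=22/171, b=Δ0−h0·(2M0+M1)/6=-218/57
seg 1: a=-3, c=M1/2=22/19, d=(M2−M1)/(6·2)=-167/456, b=Δ1−h1·(2M1+M2)/6=-20/57
seg 2: a=-2, c=M2/2=-79/76, d=(M3−M2)/(6·2)=79/456, b=Δ2−h2·(2M2+M3)/6=-13/114
t_q=6 → seg 2, τ=1; S=-2+-13/114·τ+-79/76·τ²+79/456·τ³=-453/152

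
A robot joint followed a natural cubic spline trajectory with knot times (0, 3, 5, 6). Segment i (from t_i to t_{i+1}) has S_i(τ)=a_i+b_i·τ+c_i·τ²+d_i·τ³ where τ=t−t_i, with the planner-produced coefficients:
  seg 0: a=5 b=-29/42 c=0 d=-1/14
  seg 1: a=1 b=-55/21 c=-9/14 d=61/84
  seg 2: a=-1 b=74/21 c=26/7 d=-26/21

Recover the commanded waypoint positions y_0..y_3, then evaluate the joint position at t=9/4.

y_0=5 y_1=1 y_2=-1 y_3=5
S(9/4) = 337/128

y_0 = S_0(0) = a_0 = 5
y_1 = S_1(0) = a_1 = 1
y_2 = S_2(0) = a_2 = -1
y_3 = S_2(1) = 5
t_q=9/4 is in segment 0 (τ=9/4); S_0(τ)=337/128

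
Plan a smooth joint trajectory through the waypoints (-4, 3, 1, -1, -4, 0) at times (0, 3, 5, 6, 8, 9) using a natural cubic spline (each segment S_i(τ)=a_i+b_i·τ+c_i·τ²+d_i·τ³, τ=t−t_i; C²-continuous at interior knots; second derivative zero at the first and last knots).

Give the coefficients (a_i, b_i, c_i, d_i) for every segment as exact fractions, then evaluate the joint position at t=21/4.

Δ: Δ0=7/3, Δ1=-1, Δ2=-2, Δ3=-3/2, Δ4=4
row 1: diag=10, rhs=-20; c'=1/5, d'=-2
row 2: denom=6−2·1/5=28/5; d'=(-6−2·-2)/(28/5)=-5/14
row 3: denom=6−1·5/28=163/28; d'=(3−1·-5/14)/(163/28)=94/163
row 4: denom=6−2·56/163=866/163; d'=(33−2·94/163)/(866/163)=5191/866
back: M4=5191/866
back: M3=94/163−56/163·5191/866=-642/433
back: M2=-5/14−5/28·-642/433=-40/433
back: M1=-2−1/5·-40/433=-858/433
M: M0=0, M1=-858/433, M2=-40/433, M3=-642/433, M4=5191/866, M5=0
seg 0: a=-4, c=M0/2=0, d=(M1−M0)/(6·3)=-143/1299, b=Δ0−h0·(2M0+M1)/6=4318/1299
seg 1: a=3, c=M1/2=-429/433, d=(M2−M1)/(6·2)=409/2598, b=Δ1−h1·(2M1+M2)/6=457/1299
seg 2: a=1, c=M2/2=-20/433, d=(M3−M2)/(6·1)=-301/1299, b=Δ2−h2·(2M2+M3)/6=-2237/1299
seg 3: a=-1, c=M3/2=-321/433, d=(M4−M3)/(6·2)=6475/10392, b=Δ3−h3·(2M3+M4)/6=-3260/1299
seg 4: a=-4, c=M4/2=5191/1732, d=(M5−M4)/(6·1)=-5191/5196, b=Δ4−h4·(2M4+M5)/6=5201/2598
t_q=21/4 → seg 2, τ=1/4; S=1+-2237/1299·τ+-20/433·τ²+-301/1299·τ³=15601/27712

  seg 0: a=-4 b=4318/1299 c=0 d=-143/1299
  seg 1: a=3 b=457/1299 c=-429/433 d=409/2598
  seg 2: a=1 b=-2237/1299 c=-20/433 d=-301/1299
  seg 3: a=-1 b=-3260/1299 c=-321/433 d=6475/10392
  seg 4: a=-4 b=5201/2598 c=5191/1732 d=-5191/5196
S(21/4) = 15601/27712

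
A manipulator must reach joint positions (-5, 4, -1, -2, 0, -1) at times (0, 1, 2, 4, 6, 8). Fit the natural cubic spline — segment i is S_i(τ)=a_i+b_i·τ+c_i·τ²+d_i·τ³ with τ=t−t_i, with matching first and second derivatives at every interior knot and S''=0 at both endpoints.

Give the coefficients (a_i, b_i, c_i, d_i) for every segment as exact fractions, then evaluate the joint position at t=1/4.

  seg 0: a=-5 b=4025/313 c=0 d=-1208/313
  seg 1: a=4 b=401/313 c=-3624/313 d=1658/313
  seg 2: a=-1 b=-1873/313 c=1350/313 d=-1967/2504
  seg 3: a=-2 b=1153/626 c=-501/1252 d=-13/1252
  seg 4: a=0 b=73/626 c=-579/1252 d=193/2504
S(1/4) = -4621/2504

Δ: Δ0=9, Δ1=-5, Δ2=-1/2, Δ3=1, Δ4=-1/2
row 1: diag=4, rhs=-84; c'=1/4, d'=-21
row 2: denom=6−1·1/4=23/4; d'=(27−1·-21)/(23/4)=192/23
row 3: denom=8−2·8/23=168/23; d'=(9−2·192/23)/(168/23)=-59/56
row 4: denom=8−2·23/84=313/42; d'=(-9−2·-59/56)/(313/42)=-579/626
back: M4=-579/626
back: M3=-59/56−23/84·-579/626=-501/626
back: M2=192/23−8/23·-501/626=2700/313
back: M1=-21−1/4·2700/313=-7248/313
M: M0=0, M1=-7248/313, M2=2700/313, M3=-501/626, M4=-579/626, M5=0
seg 0: a=-5, c=M0/2=0, d=(M1−M0)/(6·1)=-1208/313, b=Δ0−h0·(2M0+M1)/6=4025/313
seg 1: a=4, c=M1/2=-3624/313, d=(M2−M1)/(6·1)=1658/313, b=Δ1−h1·(2M1+M2)/6=401/313
seg 2: a=-1, c=M2/2=1350/313, d=(M3−M2)/(6·2)=-1967/2504, b=Δ2−h2·(2M2+M3)/6=-1873/313
seg 3: a=-2, c=M3/2=-501/1252, d=(M4−M3)/(6·2)=-13/1252, b=Δ3−h3·(2M3+M4)/6=1153/626
seg 4: a=0, c=M4/2=-579/1252, d=(M5−M4)/(6·2)=193/2504, b=Δ4−h4·(2M4+M5)/6=73/626
t_q=1/4 → seg 0, τ=1/4; S=-5+4025/313·τ+0·τ²+-1208/313·τ³=-4621/2504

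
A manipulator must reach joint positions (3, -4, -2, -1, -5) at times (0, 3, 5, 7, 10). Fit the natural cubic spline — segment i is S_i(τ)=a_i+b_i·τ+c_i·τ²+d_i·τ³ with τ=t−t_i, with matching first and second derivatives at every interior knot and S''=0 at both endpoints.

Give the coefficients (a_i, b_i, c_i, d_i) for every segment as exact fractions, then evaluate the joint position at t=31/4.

Δ: Δ0=-7/3, Δ1=1, Δ2=1/2, Δ3=-4/3
row 1: diag=10, rhs=20; c'=1/5, d'=2
row 2: denom=8−2·1/5=38/5; d'=(-3−2·2)/(38/5)=-35/38
row 3: denom=10−2·5/19=180/19; d'=(-11−2·-35/38)/(180/19)=-29/30
back: M3=-29/30
back: M2=-35/38−5/19·-29/30=-2/3
back: M1=2−1/5·-2/3=32/15
M: M0=0, M1=32/15, M2=-2/3, M3=-29/30, M4=0
seg 0: a=3, c=M0/2=0, d=(M1−M0)/(6·3)=16/135, b=Δ0−h0·(2M0+M1)/6=-17/5
seg 1: a=-4, c=M1/2=16/15, d=(M2−M1)/(6·2)=-7/30, b=Δ1−h1·(2M1+M2)/6=-1/5
seg 2: a=-2, c=M2/2=-1/3, d=(M3−M2)/(6·2)=-1/40, b=Δ2−h2·(2M2+M3)/6=19/15
seg 3: a=-1, c=M3/2=-29/60, d=(M4−M3)/(6·3)=29/540, b=Δ3−h3·(2M3+M4)/6=-11/30
t_q=31/4 → seg 3, τ=3/4; S=-1+-11/30·τ+-29/60·τ²+29/540·τ³=-1951/1280

  seg 0: a=3 b=-17/5 c=0 d=16/135
  seg 1: a=-4 b=-1/5 c=16/15 d=-7/30
  seg 2: a=-2 b=19/15 c=-1/3 d=-1/40
  seg 3: a=-1 b=-11/30 c=-29/60 d=29/540
S(31/4) = -1951/1280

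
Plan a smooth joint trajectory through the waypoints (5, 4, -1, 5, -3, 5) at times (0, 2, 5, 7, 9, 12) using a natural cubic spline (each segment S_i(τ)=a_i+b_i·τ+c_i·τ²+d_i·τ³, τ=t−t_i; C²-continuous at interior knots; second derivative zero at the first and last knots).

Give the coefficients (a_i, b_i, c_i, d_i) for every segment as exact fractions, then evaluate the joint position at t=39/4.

  seg 0: a=5 b=775/3258 c=0 d=-601/3258
  seg 1: a=4 b=-6437/3258 c=-601/543 d=11825/29322
  seg 2: a=-1 b=3701/1629 c=8219/3258 d=-7033/6516
  seg 3: a=5 b=-320/543 c=-6440/1629 d=1831/1629
  seg 4: a=-3 b=-4748/1629 c=4546/1629 d=-4546/14661
S(39/4) = -21703/5792

Δ: Δ0=-1/2, Δ1=-5/3, Δ2=3, Δ3=-4, Δ4=8/3
row 1: diag=10, rhs=-7; c'=3/10, d'=-7/10
row 2: denom=10−3·3/10=91/10; d'=(28−3·-7/10)/(91/10)=43/13
row 3: denom=8−2·20/91=688/91; d'=(-42−2·43/13)/(688/91)=-553/86
row 4: denom=10−2·91/344=1629/172; d'=(40−2·-553/86)/(1629/172)=9092/1629
back: M4=9092/1629
back: M3=-553/86−91/344·9092/1629=-12880/1629
back: M2=43/13−20/91·-12880/1629=8219/1629
back: M1=-7/10−3/10·8219/1629=-1202/543
M: M0=0, M1=-1202/543, M2=8219/1629, M3=-12880/1629, M4=9092/1629, M5=0
seg 0: a=5, c=M0/2=0, d=(M1−M0)/(6·2)=-601/3258, b=Δ0−h0·(2M0+M1)/6=775/3258
seg 1: a=4, c=M1/2=-601/543, d=(M2−M1)/(6·3)=11825/29322, b=Δ1−h1·(2M1+M2)/6=-6437/3258
seg 2: a=-1, c=M2/2=8219/3258, d=(M3−M2)/(6·2)=-7033/6516, b=Δ2−h2·(2M2+M3)/6=3701/1629
seg 3: a=5, c=M3/2=-6440/1629, d=(M4−M3)/(6·2)=1831/1629, b=Δ3−h3·(2M3+M4)/6=-320/543
seg 4: a=-3, c=M4/2=4546/1629, d=(M5−M4)/(6·3)=-4546/14661, b=Δ4−h4·(2M4+M5)/6=-4748/1629
t_q=39/4 → seg 4, τ=3/4; S=-3+-4748/1629·τ+4546/1629·τ²+-4546/14661·τ³=-21703/5792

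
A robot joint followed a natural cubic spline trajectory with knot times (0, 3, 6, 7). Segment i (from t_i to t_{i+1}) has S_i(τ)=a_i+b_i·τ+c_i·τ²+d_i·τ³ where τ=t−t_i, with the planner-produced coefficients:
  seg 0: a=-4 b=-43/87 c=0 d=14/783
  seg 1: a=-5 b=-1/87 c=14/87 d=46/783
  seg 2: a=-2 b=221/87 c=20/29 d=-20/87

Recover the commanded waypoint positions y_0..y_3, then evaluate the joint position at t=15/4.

y_0 = S_0(0) = a_0 = -4
y_1 = S_1(0) = a_1 = -5
y_2 = S_2(0) = a_2 = -2
y_3 = S_2(1) = 1
t_q=15/4 is in segment 1 (τ=3/4); S_1(τ)=-4541/928

y_0=-4 y_1=-5 y_2=-2 y_3=1
S(15/4) = -4541/928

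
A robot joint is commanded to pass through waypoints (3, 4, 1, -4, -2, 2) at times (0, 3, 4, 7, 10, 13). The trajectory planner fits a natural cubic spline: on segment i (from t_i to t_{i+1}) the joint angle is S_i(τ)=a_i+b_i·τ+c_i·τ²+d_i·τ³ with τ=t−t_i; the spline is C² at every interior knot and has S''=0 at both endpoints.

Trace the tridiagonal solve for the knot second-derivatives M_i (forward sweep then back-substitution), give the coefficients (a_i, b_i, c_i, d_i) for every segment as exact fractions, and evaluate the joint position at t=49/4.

  seg 0: a=3 b=1397/849 c=0 d=-1114/7641
  seg 1: a=4 b=-1945/849 c=-1114/849 d=512/849
  seg 2: a=1 b=-879/283 c=422/849 d=-44/7641
  seg 3: a=-4 b=-79/283 c=126/283 d=-331/7641
  seg 4: a=-2 b=346/283 c=47/849 d=-47/7641
S(49/4) = 17407/18112

Δ: Δ0=1/3, Δ1=-3, Δ2=-5/3, Δ3=2/3, Δ4=4/3
row 1: diag=8, rhs=-20; c'=1/8, d'=-5/2
row 2: denom=8−1·1/8=63/8; d'=(8−1·-5/2)/(63/8)=4/3
row 3: denom=12−3·8/21=76/7; d'=(14−3·4/3)/(76/7)=35/38
row 4: denom=12−3·21/76=849/76; d'=(4−3·35/38)/(849/76)=94/849
back: M4=94/849
back: M3=35/38−21/76·94/849=252/283
back: M2=4/3−8/21·252/283=844/849
back: M1=-5/2−1/8·844/849=-2228/849
M: M0=0, M1=-2228/849, M2=844/849, M3=252/283, M4=94/849, M5=0
seg 0: a=3, c=M0/2=0, d=(M1−M0)/(6·3)=-1114/7641, b=Δ0−h0·(2M0+M1)/6=1397/849
seg 1: a=4, c=M1/2=-1114/849, d=(M2−M1)/(6·1)=512/849, b=Δ1−h1·(2M1+M2)/6=-1945/849
seg 2: a=1, c=M2/2=422/849, d=(M3−M2)/(6·3)=-44/7641, b=Δ2−h2·(2M2+M3)/6=-879/283
seg 3: a=-4, c=M3/2=126/283, d=(M4−M3)/(6·3)=-331/7641, b=Δ3−h3·(2M3+M4)/6=-79/283
seg 4: a=-2, c=M4/2=47/849, d=(M5−M4)/(6·3)=-47/7641, b=Δ4−h4·(2M4+M5)/6=346/283
t_q=49/4 → seg 4, τ=9/4; S=-2+346/283·τ+47/849·τ²+-47/7641·τ³=17407/18112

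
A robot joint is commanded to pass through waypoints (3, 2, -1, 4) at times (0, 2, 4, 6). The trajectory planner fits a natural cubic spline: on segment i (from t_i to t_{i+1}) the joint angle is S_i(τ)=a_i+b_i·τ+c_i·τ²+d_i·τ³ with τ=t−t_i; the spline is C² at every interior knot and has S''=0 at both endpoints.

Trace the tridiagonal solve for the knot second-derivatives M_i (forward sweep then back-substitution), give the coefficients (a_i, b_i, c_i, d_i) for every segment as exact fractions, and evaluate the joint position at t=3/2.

Δ: Δ0=-1/2, Δ1=-3/2, Δ2=5/2
row 1: diag=8, rhs=-6; c'=1/4, d'=-3/4
row 2: denom=8−2·1/4=15/2; d'=(24−2·-3/4)/(15/2)=17/5
back: M2=17/5
back: M1=-3/4−1/4·17/5=-8/5
M: M0=0, M1=-8/5, M2=17/5, M3=0
seg 0: a=3, c=M0/2=0, d=(M1−M0)/(6·2)=-2/15, b=Δ0−h0·(2M0+M1)/6=1/30
seg 1: a=2, c=M1/2=-4/5, d=(M2−M1)/(6·2)=5/12, b=Δ1−h1·(2M1+M2)/6=-47/30
seg 2: a=-1, c=M2/2=17/10, d=(M3−M2)/(6·2)=-17/60, b=Δ2−h2·(2M2+M3)/6=7/30
t_q=3/2 → seg 0, τ=3/2; S=3+1/30·τ+0·τ²+-2/15·τ³=13/5

  seg 0: a=3 b=1/30 c=0 d=-2/15
  seg 1: a=2 b=-47/30 c=-4/5 d=5/12
  seg 2: a=-1 b=7/30 c=17/10 d=-17/60
S(3/2) = 13/5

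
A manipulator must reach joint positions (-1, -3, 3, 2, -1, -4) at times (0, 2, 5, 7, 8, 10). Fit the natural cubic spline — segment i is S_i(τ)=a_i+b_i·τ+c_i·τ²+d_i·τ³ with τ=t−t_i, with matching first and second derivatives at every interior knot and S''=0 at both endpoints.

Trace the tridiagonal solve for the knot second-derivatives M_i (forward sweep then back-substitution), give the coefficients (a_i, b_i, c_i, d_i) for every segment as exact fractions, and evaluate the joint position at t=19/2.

  seg 0: a=-1 b=-5228/2945 c=0 d=2283/11780
  seg 1: a=-3 b=1621/2945 c=6849/5890 d=-4003/17670
  seg 2: a=3 b=8309/5890 c=-516/589 d=-467/11780
  seg 3: a=2 b=-15133/5890 c=-6561/5890 d=2012/2945
  seg 4: a=-1 b=-16183/5890 c=5511/5890 d=-1837/11780
S(19/2) = -66767/18848

Δ: Δ0=-1, Δ1=2, Δ2=-1/2, Δ3=-3, Δ4=-3/2
row 1: diag=10, rhs=18; c'=3/10, d'=9/5
row 2: denom=10−3·3/10=91/10; d'=(-15−3·9/5)/(91/10)=-204/91
row 3: denom=6−2·20/91=506/91; d'=(-15−2·-204/91)/(506/91)=-87/46
row 4: denom=6−1·91/506=2945/506; d'=(9−1·-87/46)/(2945/506)=5511/2945
back: M4=5511/2945
back: M3=-87/46−91/506·5511/2945=-6561/2945
back: M2=-204/91−20/91·-6561/2945=-1032/589
back: M1=9/5−3/10·-1032/589=6849/2945
M: M0=0, M1=6849/2945, M2=-1032/589, M3=-6561/2945, M4=5511/2945, M5=0
seg 0: a=-1, c=M0/2=0, d=(M1−M0)/(6·2)=2283/11780, b=Δ0−h0·(2M0+M1)/6=-5228/2945
seg 1: a=-3, c=M1/2=6849/5890, d=(M2−M1)/(6·3)=-4003/17670, b=Δ1−h1·(2M1+M2)/6=1621/2945
seg 2: a=3, c=M2/2=-516/589, d=(M3−M2)/(6·2)=-467/11780, b=Δ2−h2·(2M2+M3)/6=8309/5890
seg 3: a=2, c=M3/2=-6561/5890, d=(M4−M3)/(6·1)=2012/2945, b=Δ3−h3·(2M3+M4)/6=-15133/5890
seg 4: a=-1, c=M4/2=5511/5890, d=(M5−M4)/(6·2)=-1837/11780, b=Δ4−h4·(2M4+M5)/6=-16183/5890
t_q=19/2 → seg 4, τ=3/2; S=-1+-16183/5890·τ+5511/5890·τ²+-1837/11780·τ³=-66767/18848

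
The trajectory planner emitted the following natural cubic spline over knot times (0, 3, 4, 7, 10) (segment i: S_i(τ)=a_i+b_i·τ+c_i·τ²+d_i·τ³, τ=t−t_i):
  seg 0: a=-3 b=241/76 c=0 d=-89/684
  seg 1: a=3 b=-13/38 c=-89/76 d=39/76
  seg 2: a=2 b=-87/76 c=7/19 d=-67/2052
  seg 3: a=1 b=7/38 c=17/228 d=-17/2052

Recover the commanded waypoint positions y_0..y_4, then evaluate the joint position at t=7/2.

y_0=-3 y_1=3 y_2=2 y_3=1 y_4=2
S(7/2) = 1581/608

y_0 = S_0(0) = a_0 = -3
y_1 = S_1(0) = a_1 = 3
y_2 = S_2(0) = a_2 = 2
y_3 = S_3(0) = a_3 = 1
y_4 = S_3(3) = 2
t_q=7/2 is in segment 1 (τ=1/2); S_1(τ)=1581/608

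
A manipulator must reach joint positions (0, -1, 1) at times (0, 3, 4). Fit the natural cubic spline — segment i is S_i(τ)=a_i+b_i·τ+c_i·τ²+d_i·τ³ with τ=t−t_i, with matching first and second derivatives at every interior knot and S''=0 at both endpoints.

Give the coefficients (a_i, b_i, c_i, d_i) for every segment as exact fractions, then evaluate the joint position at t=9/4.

  seg 0: a=0 b=-29/24 c=0 d=7/72
  seg 1: a=-1 b=17/12 c=7/8 d=-7/24
S(9/4) = -825/512

Δ: Δ0=-1/3, Δ1=2
row 1: diag=8, rhs=14; c'=1/8, d'=7/4
back: M1=7/4
M: M0=0, M1=7/4, M2=0
seg 0: a=0, c=M0/2=0, d=(M1−M0)/(6·3)=7/72, b=Δ0−h0·(2M0+M1)/6=-29/24
seg 1: a=-1, c=M1/2=7/8, d=(M2−M1)/(6·1)=-7/24, b=Δ1−h1·(2M1+M2)/6=17/12
t_q=9/4 → seg 0, τ=9/4; S=0+-29/24·τ+0·τ²+7/72·τ³=-825/512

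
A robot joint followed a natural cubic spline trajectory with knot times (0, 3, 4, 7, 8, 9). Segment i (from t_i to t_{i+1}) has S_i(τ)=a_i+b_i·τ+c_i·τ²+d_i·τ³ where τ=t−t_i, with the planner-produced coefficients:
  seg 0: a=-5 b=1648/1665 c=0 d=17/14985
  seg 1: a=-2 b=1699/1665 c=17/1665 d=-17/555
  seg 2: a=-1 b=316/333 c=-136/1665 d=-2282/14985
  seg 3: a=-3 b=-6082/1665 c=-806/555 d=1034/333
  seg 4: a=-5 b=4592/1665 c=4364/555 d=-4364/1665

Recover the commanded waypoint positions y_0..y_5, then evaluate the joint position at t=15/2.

y_0 = S_0(0) = a_0 = -5
y_1 = S_1(0) = a_1 = -2
y_2 = S_2(0) = a_2 = -1
y_3 = S_3(0) = a_3 = -3
y_4 = S_4(0) = a_4 = -5
y_5 = S_4(1) = 3
t_q=15/2 is in segment 3 (τ=1/2); S_3(τ)=-3553/740

y_0=-5 y_1=-2 y_2=-1 y_3=-3 y_4=-5 y_5=3
S(15/2) = -3553/740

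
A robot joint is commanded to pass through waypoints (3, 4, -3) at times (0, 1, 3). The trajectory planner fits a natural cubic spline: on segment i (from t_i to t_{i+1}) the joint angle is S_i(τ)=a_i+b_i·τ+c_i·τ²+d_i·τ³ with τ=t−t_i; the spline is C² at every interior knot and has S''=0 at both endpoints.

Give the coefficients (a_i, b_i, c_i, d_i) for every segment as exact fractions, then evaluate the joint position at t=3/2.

  seg 0: a=3 b=7/4 c=0 d=-3/4
  seg 1: a=4 b=-1/2 c=-9/4 d=3/8
S(3/2) = 207/64

Δ: Δ0=1, Δ1=-7/2
row 1: diag=6, rhs=-27; c'=1/3, d'=-9/2
back: M1=-9/2
M: M0=0, M1=-9/2, M2=0
seg 0: a=3, c=M0/2=0, d=(M1−M0)/(6·1)=-3/4, b=Δ0−h0·(2M0+M1)/6=7/4
seg 1: a=4, c=M1/2=-9/4, d=(M2−M1)/(6·2)=3/8, b=Δ1−h1·(2M1+M2)/6=-1/2
t_q=3/2 → seg 1, τ=1/2; S=4+-1/2·τ+-9/4·τ²+3/8·τ³=207/64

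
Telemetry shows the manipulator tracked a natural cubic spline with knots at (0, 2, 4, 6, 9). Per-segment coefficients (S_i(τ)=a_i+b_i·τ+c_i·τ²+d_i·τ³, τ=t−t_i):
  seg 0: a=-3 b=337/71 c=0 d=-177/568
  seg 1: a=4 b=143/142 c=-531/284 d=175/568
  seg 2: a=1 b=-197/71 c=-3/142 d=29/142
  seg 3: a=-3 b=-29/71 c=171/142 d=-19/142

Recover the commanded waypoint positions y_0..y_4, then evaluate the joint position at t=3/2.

y_0=-3 y_1=4 y_2=1 y_3=-3 y_4=3
S(3/2) = 13941/4544

y_0 = S_0(0) = a_0 = -3
y_1 = S_1(0) = a_1 = 4
y_2 = S_2(0) = a_2 = 1
y_3 = S_3(0) = a_3 = -3
y_4 = S_3(3) = 3
t_q=3/2 is in segment 0 (τ=3/2); S_0(τ)=13941/4544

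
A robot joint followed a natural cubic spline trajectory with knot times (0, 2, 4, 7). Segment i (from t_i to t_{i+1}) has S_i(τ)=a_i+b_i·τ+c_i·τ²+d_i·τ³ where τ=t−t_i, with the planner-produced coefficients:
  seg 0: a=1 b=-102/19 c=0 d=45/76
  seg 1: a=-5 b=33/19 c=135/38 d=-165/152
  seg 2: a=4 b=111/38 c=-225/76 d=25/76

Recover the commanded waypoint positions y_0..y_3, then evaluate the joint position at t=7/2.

y_0=1 y_1=-5 y_2=4 y_3=-5
S(7/2) = 2353/1216

y_0 = S_0(0) = a_0 = 1
y_1 = S_1(0) = a_1 = -5
y_2 = S_2(0) = a_2 = 4
y_3 = S_2(3) = -5
t_q=7/2 is in segment 1 (τ=3/2); S_1(τ)=2353/1216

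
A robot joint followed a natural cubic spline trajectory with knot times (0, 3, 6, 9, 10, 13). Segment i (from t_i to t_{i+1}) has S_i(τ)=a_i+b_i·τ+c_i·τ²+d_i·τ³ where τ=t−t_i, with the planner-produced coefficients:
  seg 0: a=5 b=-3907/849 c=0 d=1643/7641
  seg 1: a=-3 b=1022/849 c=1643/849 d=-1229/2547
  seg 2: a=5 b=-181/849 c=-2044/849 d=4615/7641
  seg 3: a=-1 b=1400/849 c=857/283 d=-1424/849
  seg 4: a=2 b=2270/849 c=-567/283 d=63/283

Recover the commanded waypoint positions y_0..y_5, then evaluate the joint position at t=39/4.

y_0=5 y_1=-3 y_2=5 y_3=-1 y_4=2 y_5=-2
S(39/4) = 5581/4528

y_0 = S_0(0) = a_0 = 5
y_1 = S_1(0) = a_1 = -3
y_2 = S_2(0) = a_2 = 5
y_3 = S_3(0) = a_3 = -1
y_4 = S_4(0) = a_4 = 2
y_5 = S_4(3) = -2
t_q=39/4 is in segment 3 (τ=3/4); S_3(τ)=5581/4528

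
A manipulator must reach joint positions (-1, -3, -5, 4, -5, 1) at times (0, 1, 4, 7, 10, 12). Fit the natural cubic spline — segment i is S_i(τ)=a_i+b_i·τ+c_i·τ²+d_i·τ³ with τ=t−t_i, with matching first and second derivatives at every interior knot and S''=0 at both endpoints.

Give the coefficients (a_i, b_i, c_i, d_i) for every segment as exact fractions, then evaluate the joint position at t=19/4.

Δ: Δ0=-2, Δ1=-2/3, Δ2=3, Δ3=-3, Δ4=3
row 1: diag=8, rhs=8; c'=3/8, d'=1
row 2: denom=12−3·3/8=87/8; d'=(22−3·1)/(87/8)=152/87
row 3: denom=12−3·8/29=324/29; d'=(-36−3·152/87)/(324/29)=-299/81
row 4: denom=10−3·29/108=331/36; d'=(36−3·-299/81)/(331/36)=5084/993
back: M4=5084/993
back: M3=-299/81−29/108·5084/993=-15092/2979
back: M2=152/87−8/29·-15092/2979=9368/2979
back: M1=1−3/8·9368/2979=-178/993
M: M0=0, M1=-178/993, M2=9368/2979, M3=-15092/2979, M4=5084/993, M5=0
seg 0: a=-1, c=M0/2=0, d=(M1−M0)/(6·1)=-89/2979, b=Δ0−h0·(2M0+M1)/6=-5869/2979
seg 1: a=-3, c=M1/2=-89/993, d=(M2−M1)/(6·3)=4951/26811, b=Δ1−h1·(2M1+M2)/6=-6136/2979
seg 2: a=-5, c=M2/2=4684/2979, d=(M3−M2)/(6·3)=-12230/26811, b=Δ2−h2·(2M2+M3)/6=7115/2979
seg 3: a=4, c=M3/2=-7546/2979, d=(M4−M3)/(6·3)=15172/26811, b=Δ3−h3·(2M3+M4)/6=-1471/2979
seg 4: a=-5, c=M4/2=2542/993, d=(M5−M4)/(6·2)=-1271/2979, b=Δ4−h4·(2M4+M5)/6=-1231/2979
t_q=19/4 → seg 2, τ=3/4; S=-5+7115/2979·τ+4684/2979·τ²+-12230/26811·τ³=-26657/10592

  seg 0: a=-1 b=-5869/2979 c=0 d=-89/2979
  seg 1: a=-3 b=-6136/2979 c=-89/993 d=4951/26811
  seg 2: a=-5 b=7115/2979 c=4684/2979 d=-12230/26811
  seg 3: a=4 b=-1471/2979 c=-7546/2979 d=15172/26811
  seg 4: a=-5 b=-1231/2979 c=2542/993 d=-1271/2979
S(19/4) = -26657/10592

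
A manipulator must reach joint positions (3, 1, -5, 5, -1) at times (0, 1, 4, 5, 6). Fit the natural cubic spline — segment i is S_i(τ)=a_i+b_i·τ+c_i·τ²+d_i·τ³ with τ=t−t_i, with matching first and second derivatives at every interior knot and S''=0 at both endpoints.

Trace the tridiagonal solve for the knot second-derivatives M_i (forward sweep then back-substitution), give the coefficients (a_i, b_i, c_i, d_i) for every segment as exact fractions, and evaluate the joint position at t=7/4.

Δ: Δ0=-2, Δ1=-2, Δ2=10, Δ3=-6
row 1: diag=8, rhs=0; c'=3/8, d'=0
row 2: denom=8−3·3/8=55/8; d'=(72−3·0)/(55/8)=576/55
row 3: denom=4−1·8/55=212/55; d'=(-96−1·576/55)/(212/55)=-1464/53
back: M3=-1464/53
back: M2=576/55−8/55·-1464/53=768/53
back: M1=0−3/8·768/53=-288/53
M: M0=0, M1=-288/53, M2=768/53, M3=-1464/53, M4=0
seg 0: a=3, c=M0/2=0, d=(M1−M0)/(6·1)=-48/53, b=Δ0−h0·(2M0+M1)/6=-58/53
seg 1: a=1, c=M1/2=-144/53, d=(M2−M1)/(6·3)=176/159, b=Δ1−h1·(2M1+M2)/6=-202/53
seg 2: a=-5, c=M2/2=384/53, d=(M3−M2)/(6·1)=-372/53, b=Δ2−h2·(2M2+M3)/6=518/53
seg 3: a=5, c=M3/2=-732/53, d=(M4−M3)/(6·1)=244/53, b=Δ3−h3·(2M3+M4)/6=170/53
t_q=7/4 → seg 1, τ=3/4; S=1+-202/53·τ+-144/53·τ²+176/159·τ³=-619/212

  seg 0: a=3 b=-58/53 c=0 d=-48/53
  seg 1: a=1 b=-202/53 c=-144/53 d=176/159
  seg 2: a=-5 b=518/53 c=384/53 d=-372/53
  seg 3: a=5 b=170/53 c=-732/53 d=244/53
S(7/4) = -619/212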